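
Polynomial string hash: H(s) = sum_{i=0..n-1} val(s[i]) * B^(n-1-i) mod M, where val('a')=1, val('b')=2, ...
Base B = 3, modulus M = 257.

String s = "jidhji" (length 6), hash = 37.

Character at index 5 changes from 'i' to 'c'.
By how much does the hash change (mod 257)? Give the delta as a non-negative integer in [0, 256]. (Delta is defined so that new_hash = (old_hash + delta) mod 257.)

Answer: 251

Derivation:
Delta formula: (val(new) - val(old)) * B^(n-1-k) mod M
  val('c') - val('i') = 3 - 9 = -6
  B^(n-1-k) = 3^0 mod 257 = 1
  Delta = -6 * 1 mod 257 = 251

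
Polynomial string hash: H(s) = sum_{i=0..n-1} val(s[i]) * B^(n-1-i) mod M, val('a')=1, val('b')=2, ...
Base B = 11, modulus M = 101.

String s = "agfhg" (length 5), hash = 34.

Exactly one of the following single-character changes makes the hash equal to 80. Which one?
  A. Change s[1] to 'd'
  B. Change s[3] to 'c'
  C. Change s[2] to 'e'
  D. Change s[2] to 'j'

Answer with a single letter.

Answer: B

Derivation:
Option A: s[1]='g'->'d', delta=(4-7)*11^3 mod 101 = 47, hash=34+47 mod 101 = 81
Option B: s[3]='h'->'c', delta=(3-8)*11^1 mod 101 = 46, hash=34+46 mod 101 = 80 <-- target
Option C: s[2]='f'->'e', delta=(5-6)*11^2 mod 101 = 81, hash=34+81 mod 101 = 14
Option D: s[2]='f'->'j', delta=(10-6)*11^2 mod 101 = 80, hash=34+80 mod 101 = 13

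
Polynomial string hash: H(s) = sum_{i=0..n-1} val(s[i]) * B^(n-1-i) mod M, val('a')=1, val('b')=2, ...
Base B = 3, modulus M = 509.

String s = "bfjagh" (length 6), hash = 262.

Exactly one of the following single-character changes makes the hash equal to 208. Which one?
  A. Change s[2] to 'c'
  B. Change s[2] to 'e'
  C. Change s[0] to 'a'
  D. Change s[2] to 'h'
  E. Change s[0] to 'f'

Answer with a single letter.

Option A: s[2]='j'->'c', delta=(3-10)*3^3 mod 509 = 320, hash=262+320 mod 509 = 73
Option B: s[2]='j'->'e', delta=(5-10)*3^3 mod 509 = 374, hash=262+374 mod 509 = 127
Option C: s[0]='b'->'a', delta=(1-2)*3^5 mod 509 = 266, hash=262+266 mod 509 = 19
Option D: s[2]='j'->'h', delta=(8-10)*3^3 mod 509 = 455, hash=262+455 mod 509 = 208 <-- target
Option E: s[0]='b'->'f', delta=(6-2)*3^5 mod 509 = 463, hash=262+463 mod 509 = 216

Answer: D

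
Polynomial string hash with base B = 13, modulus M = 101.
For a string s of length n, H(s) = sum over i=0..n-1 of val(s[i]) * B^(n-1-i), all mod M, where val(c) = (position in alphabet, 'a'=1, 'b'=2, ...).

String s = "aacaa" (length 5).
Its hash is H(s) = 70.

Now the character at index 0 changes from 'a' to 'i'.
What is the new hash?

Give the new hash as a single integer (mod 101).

val('a') = 1, val('i') = 9
Position k = 0, exponent = n-1-k = 4
B^4 mod M = 13^4 mod 101 = 79
Delta = (9 - 1) * 79 mod 101 = 26
New hash = (70 + 26) mod 101 = 96

Answer: 96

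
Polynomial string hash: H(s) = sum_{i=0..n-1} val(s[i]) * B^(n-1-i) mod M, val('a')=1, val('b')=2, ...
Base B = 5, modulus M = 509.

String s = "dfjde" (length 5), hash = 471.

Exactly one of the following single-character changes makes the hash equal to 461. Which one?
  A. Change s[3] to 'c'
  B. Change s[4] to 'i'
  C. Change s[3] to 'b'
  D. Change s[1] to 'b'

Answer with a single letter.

Answer: C

Derivation:
Option A: s[3]='d'->'c', delta=(3-4)*5^1 mod 509 = 504, hash=471+504 mod 509 = 466
Option B: s[4]='e'->'i', delta=(9-5)*5^0 mod 509 = 4, hash=471+4 mod 509 = 475
Option C: s[3]='d'->'b', delta=(2-4)*5^1 mod 509 = 499, hash=471+499 mod 509 = 461 <-- target
Option D: s[1]='f'->'b', delta=(2-6)*5^3 mod 509 = 9, hash=471+9 mod 509 = 480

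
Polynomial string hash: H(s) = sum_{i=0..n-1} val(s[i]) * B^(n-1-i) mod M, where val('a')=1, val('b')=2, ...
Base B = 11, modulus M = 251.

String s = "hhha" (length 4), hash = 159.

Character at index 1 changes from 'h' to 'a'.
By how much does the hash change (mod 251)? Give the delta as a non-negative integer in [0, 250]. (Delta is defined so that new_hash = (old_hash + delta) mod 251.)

Delta formula: (val(new) - val(old)) * B^(n-1-k) mod M
  val('a') - val('h') = 1 - 8 = -7
  B^(n-1-k) = 11^2 mod 251 = 121
  Delta = -7 * 121 mod 251 = 157

Answer: 157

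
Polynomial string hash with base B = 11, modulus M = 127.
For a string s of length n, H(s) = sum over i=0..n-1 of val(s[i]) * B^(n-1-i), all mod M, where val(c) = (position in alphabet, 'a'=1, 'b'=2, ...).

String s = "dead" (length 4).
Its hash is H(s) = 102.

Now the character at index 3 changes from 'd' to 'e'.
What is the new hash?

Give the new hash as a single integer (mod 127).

Answer: 103

Derivation:
val('d') = 4, val('e') = 5
Position k = 3, exponent = n-1-k = 0
B^0 mod M = 11^0 mod 127 = 1
Delta = (5 - 4) * 1 mod 127 = 1
New hash = (102 + 1) mod 127 = 103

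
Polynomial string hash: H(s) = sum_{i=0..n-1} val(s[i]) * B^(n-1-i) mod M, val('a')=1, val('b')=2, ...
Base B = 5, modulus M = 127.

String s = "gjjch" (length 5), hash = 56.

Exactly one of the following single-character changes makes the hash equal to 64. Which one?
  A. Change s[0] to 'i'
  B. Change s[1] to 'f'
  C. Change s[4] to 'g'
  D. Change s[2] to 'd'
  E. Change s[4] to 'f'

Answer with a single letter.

Option A: s[0]='g'->'i', delta=(9-7)*5^4 mod 127 = 107, hash=56+107 mod 127 = 36
Option B: s[1]='j'->'f', delta=(6-10)*5^3 mod 127 = 8, hash=56+8 mod 127 = 64 <-- target
Option C: s[4]='h'->'g', delta=(7-8)*5^0 mod 127 = 126, hash=56+126 mod 127 = 55
Option D: s[2]='j'->'d', delta=(4-10)*5^2 mod 127 = 104, hash=56+104 mod 127 = 33
Option E: s[4]='h'->'f', delta=(6-8)*5^0 mod 127 = 125, hash=56+125 mod 127 = 54

Answer: B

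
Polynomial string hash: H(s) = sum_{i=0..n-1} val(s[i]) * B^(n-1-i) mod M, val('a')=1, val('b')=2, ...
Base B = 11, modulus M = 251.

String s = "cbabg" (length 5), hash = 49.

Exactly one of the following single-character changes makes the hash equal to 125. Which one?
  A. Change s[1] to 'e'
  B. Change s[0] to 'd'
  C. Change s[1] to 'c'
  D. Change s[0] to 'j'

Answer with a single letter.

Answer: C

Derivation:
Option A: s[1]='b'->'e', delta=(5-2)*11^3 mod 251 = 228, hash=49+228 mod 251 = 26
Option B: s[0]='c'->'d', delta=(4-3)*11^4 mod 251 = 83, hash=49+83 mod 251 = 132
Option C: s[1]='b'->'c', delta=(3-2)*11^3 mod 251 = 76, hash=49+76 mod 251 = 125 <-- target
Option D: s[0]='c'->'j', delta=(10-3)*11^4 mod 251 = 79, hash=49+79 mod 251 = 128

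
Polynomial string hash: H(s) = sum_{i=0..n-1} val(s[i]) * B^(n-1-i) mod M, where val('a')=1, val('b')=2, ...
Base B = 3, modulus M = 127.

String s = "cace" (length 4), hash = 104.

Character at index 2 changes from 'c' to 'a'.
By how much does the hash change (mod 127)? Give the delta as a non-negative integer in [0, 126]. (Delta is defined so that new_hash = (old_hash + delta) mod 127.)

Delta formula: (val(new) - val(old)) * B^(n-1-k) mod M
  val('a') - val('c') = 1 - 3 = -2
  B^(n-1-k) = 3^1 mod 127 = 3
  Delta = -2 * 3 mod 127 = 121

Answer: 121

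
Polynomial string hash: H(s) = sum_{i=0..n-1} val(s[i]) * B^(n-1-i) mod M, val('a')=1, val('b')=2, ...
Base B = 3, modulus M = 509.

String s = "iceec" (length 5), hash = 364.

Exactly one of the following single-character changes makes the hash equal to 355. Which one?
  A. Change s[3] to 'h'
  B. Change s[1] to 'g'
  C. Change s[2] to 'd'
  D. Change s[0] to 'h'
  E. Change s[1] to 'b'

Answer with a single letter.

Answer: C

Derivation:
Option A: s[3]='e'->'h', delta=(8-5)*3^1 mod 509 = 9, hash=364+9 mod 509 = 373
Option B: s[1]='c'->'g', delta=(7-3)*3^3 mod 509 = 108, hash=364+108 mod 509 = 472
Option C: s[2]='e'->'d', delta=(4-5)*3^2 mod 509 = 500, hash=364+500 mod 509 = 355 <-- target
Option D: s[0]='i'->'h', delta=(8-9)*3^4 mod 509 = 428, hash=364+428 mod 509 = 283
Option E: s[1]='c'->'b', delta=(2-3)*3^3 mod 509 = 482, hash=364+482 mod 509 = 337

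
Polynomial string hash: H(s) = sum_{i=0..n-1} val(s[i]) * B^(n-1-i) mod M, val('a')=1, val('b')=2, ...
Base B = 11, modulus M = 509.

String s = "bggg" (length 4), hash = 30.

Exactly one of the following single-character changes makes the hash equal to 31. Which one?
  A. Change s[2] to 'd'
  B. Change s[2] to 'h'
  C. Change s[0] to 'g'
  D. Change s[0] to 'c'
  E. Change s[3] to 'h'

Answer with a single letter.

Option A: s[2]='g'->'d', delta=(4-7)*11^1 mod 509 = 476, hash=30+476 mod 509 = 506
Option B: s[2]='g'->'h', delta=(8-7)*11^1 mod 509 = 11, hash=30+11 mod 509 = 41
Option C: s[0]='b'->'g', delta=(7-2)*11^3 mod 509 = 38, hash=30+38 mod 509 = 68
Option D: s[0]='b'->'c', delta=(3-2)*11^3 mod 509 = 313, hash=30+313 mod 509 = 343
Option E: s[3]='g'->'h', delta=(8-7)*11^0 mod 509 = 1, hash=30+1 mod 509 = 31 <-- target

Answer: E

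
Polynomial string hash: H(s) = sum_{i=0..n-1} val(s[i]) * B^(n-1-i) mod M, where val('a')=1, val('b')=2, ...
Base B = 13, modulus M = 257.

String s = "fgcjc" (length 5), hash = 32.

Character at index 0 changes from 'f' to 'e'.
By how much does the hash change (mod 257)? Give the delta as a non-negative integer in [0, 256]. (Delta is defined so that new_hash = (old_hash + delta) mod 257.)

Delta formula: (val(new) - val(old)) * B^(n-1-k) mod M
  val('e') - val('f') = 5 - 6 = -1
  B^(n-1-k) = 13^4 mod 257 = 34
  Delta = -1 * 34 mod 257 = 223

Answer: 223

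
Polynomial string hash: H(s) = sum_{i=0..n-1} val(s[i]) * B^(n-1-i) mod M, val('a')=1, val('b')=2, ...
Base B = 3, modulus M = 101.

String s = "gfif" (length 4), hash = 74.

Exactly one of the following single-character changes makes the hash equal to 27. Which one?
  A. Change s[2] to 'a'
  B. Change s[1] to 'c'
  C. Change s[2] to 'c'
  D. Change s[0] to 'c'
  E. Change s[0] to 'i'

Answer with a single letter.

Option A: s[2]='i'->'a', delta=(1-9)*3^1 mod 101 = 77, hash=74+77 mod 101 = 50
Option B: s[1]='f'->'c', delta=(3-6)*3^2 mod 101 = 74, hash=74+74 mod 101 = 47
Option C: s[2]='i'->'c', delta=(3-9)*3^1 mod 101 = 83, hash=74+83 mod 101 = 56
Option D: s[0]='g'->'c', delta=(3-7)*3^3 mod 101 = 94, hash=74+94 mod 101 = 67
Option E: s[0]='g'->'i', delta=(9-7)*3^3 mod 101 = 54, hash=74+54 mod 101 = 27 <-- target

Answer: E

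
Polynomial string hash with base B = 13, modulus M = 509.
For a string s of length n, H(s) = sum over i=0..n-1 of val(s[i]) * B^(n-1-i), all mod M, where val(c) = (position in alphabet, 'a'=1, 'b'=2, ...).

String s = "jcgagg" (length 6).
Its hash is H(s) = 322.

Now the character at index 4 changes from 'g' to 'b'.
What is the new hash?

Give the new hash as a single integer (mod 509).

val('g') = 7, val('b') = 2
Position k = 4, exponent = n-1-k = 1
B^1 mod M = 13^1 mod 509 = 13
Delta = (2 - 7) * 13 mod 509 = 444
New hash = (322 + 444) mod 509 = 257

Answer: 257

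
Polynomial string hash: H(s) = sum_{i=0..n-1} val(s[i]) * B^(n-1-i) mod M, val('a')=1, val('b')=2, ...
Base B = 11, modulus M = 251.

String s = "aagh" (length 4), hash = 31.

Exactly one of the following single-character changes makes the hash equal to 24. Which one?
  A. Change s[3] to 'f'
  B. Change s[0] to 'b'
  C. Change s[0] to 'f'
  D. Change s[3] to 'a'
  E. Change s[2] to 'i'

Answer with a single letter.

Option A: s[3]='h'->'f', delta=(6-8)*11^0 mod 251 = 249, hash=31+249 mod 251 = 29
Option B: s[0]='a'->'b', delta=(2-1)*11^3 mod 251 = 76, hash=31+76 mod 251 = 107
Option C: s[0]='a'->'f', delta=(6-1)*11^3 mod 251 = 129, hash=31+129 mod 251 = 160
Option D: s[3]='h'->'a', delta=(1-8)*11^0 mod 251 = 244, hash=31+244 mod 251 = 24 <-- target
Option E: s[2]='g'->'i', delta=(9-7)*11^1 mod 251 = 22, hash=31+22 mod 251 = 53

Answer: D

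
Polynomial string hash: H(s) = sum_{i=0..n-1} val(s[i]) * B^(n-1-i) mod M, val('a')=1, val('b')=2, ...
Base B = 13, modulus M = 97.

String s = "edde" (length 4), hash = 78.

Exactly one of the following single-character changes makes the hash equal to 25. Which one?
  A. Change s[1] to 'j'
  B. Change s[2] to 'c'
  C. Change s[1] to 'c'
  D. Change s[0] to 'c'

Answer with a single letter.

Option A: s[1]='d'->'j', delta=(10-4)*13^2 mod 97 = 44, hash=78+44 mod 97 = 25 <-- target
Option B: s[2]='d'->'c', delta=(3-4)*13^1 mod 97 = 84, hash=78+84 mod 97 = 65
Option C: s[1]='d'->'c', delta=(3-4)*13^2 mod 97 = 25, hash=78+25 mod 97 = 6
Option D: s[0]='e'->'c', delta=(3-5)*13^3 mod 97 = 68, hash=78+68 mod 97 = 49

Answer: A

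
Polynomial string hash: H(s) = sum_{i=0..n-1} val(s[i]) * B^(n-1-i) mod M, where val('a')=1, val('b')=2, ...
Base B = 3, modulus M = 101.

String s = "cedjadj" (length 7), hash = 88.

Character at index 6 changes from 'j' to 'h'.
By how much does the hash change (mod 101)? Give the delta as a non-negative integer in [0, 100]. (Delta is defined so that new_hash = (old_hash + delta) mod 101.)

Delta formula: (val(new) - val(old)) * B^(n-1-k) mod M
  val('h') - val('j') = 8 - 10 = -2
  B^(n-1-k) = 3^0 mod 101 = 1
  Delta = -2 * 1 mod 101 = 99

Answer: 99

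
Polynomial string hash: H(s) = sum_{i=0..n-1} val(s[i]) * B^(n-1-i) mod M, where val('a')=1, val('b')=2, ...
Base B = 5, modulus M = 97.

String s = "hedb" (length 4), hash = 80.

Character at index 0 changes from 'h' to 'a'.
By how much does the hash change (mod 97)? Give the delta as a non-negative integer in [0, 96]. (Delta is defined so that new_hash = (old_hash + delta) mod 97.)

Delta formula: (val(new) - val(old)) * B^(n-1-k) mod M
  val('a') - val('h') = 1 - 8 = -7
  B^(n-1-k) = 5^3 mod 97 = 28
  Delta = -7 * 28 mod 97 = 95

Answer: 95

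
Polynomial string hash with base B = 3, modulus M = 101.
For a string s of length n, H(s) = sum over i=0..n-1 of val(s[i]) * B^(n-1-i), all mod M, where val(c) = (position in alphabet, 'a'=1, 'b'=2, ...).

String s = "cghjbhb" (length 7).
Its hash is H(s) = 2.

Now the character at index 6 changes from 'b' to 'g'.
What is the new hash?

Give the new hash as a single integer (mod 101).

Answer: 7

Derivation:
val('b') = 2, val('g') = 7
Position k = 6, exponent = n-1-k = 0
B^0 mod M = 3^0 mod 101 = 1
Delta = (7 - 2) * 1 mod 101 = 5
New hash = (2 + 5) mod 101 = 7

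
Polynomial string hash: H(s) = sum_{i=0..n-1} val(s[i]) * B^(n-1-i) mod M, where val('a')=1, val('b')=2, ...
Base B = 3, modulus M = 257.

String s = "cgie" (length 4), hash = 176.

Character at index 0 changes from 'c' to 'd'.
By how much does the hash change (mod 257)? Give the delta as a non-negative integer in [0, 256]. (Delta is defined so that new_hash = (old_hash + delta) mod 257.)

Answer: 27

Derivation:
Delta formula: (val(new) - val(old)) * B^(n-1-k) mod M
  val('d') - val('c') = 4 - 3 = 1
  B^(n-1-k) = 3^3 mod 257 = 27
  Delta = 1 * 27 mod 257 = 27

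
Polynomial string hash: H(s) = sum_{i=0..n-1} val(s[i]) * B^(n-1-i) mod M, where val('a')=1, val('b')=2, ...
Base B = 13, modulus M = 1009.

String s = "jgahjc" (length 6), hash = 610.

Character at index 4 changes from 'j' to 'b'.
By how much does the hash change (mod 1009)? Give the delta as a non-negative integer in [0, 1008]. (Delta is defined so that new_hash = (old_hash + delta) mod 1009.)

Delta formula: (val(new) - val(old)) * B^(n-1-k) mod M
  val('b') - val('j') = 2 - 10 = -8
  B^(n-1-k) = 13^1 mod 1009 = 13
  Delta = -8 * 13 mod 1009 = 905

Answer: 905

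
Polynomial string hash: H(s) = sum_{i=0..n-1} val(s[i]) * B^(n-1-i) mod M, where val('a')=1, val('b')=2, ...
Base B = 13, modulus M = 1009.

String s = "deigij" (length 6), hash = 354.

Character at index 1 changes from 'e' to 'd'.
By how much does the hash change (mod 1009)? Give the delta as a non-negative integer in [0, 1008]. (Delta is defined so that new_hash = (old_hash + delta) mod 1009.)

Delta formula: (val(new) - val(old)) * B^(n-1-k) mod M
  val('d') - val('e') = 4 - 5 = -1
  B^(n-1-k) = 13^4 mod 1009 = 309
  Delta = -1 * 309 mod 1009 = 700

Answer: 700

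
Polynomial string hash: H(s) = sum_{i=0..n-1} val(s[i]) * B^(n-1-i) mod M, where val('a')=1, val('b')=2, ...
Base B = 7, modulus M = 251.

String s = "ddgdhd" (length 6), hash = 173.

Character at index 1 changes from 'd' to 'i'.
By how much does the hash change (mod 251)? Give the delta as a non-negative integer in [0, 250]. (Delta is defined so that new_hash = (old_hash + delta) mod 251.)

Delta formula: (val(new) - val(old)) * B^(n-1-k) mod M
  val('i') - val('d') = 9 - 4 = 5
  B^(n-1-k) = 7^4 mod 251 = 142
  Delta = 5 * 142 mod 251 = 208

Answer: 208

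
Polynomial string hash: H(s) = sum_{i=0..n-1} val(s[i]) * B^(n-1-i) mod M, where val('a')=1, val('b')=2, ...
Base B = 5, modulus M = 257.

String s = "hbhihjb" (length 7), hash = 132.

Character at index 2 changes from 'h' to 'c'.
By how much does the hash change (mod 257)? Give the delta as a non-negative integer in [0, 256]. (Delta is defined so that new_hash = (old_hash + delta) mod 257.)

Delta formula: (val(new) - val(old)) * B^(n-1-k) mod M
  val('c') - val('h') = 3 - 8 = -5
  B^(n-1-k) = 5^4 mod 257 = 111
  Delta = -5 * 111 mod 257 = 216

Answer: 216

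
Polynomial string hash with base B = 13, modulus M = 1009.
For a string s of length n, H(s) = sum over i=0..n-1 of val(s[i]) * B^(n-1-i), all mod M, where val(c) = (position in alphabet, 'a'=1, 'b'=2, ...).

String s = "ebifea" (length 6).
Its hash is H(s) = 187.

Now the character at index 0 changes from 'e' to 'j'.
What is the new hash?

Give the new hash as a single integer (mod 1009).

Answer: 92

Derivation:
val('e') = 5, val('j') = 10
Position k = 0, exponent = n-1-k = 5
B^5 mod M = 13^5 mod 1009 = 990
Delta = (10 - 5) * 990 mod 1009 = 914
New hash = (187 + 914) mod 1009 = 92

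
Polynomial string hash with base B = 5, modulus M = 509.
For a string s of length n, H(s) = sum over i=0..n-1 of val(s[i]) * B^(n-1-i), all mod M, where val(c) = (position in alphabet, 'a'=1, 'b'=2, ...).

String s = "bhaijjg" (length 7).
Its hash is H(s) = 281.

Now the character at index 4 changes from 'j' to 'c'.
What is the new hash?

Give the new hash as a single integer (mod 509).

Answer: 106

Derivation:
val('j') = 10, val('c') = 3
Position k = 4, exponent = n-1-k = 2
B^2 mod M = 5^2 mod 509 = 25
Delta = (3 - 10) * 25 mod 509 = 334
New hash = (281 + 334) mod 509 = 106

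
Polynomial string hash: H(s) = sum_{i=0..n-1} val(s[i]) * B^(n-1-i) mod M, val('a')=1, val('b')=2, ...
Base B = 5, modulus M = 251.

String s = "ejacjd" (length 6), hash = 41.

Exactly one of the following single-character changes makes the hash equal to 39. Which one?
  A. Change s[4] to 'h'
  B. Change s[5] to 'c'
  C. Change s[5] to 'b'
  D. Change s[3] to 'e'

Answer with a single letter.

Answer: C

Derivation:
Option A: s[4]='j'->'h', delta=(8-10)*5^1 mod 251 = 241, hash=41+241 mod 251 = 31
Option B: s[5]='d'->'c', delta=(3-4)*5^0 mod 251 = 250, hash=41+250 mod 251 = 40
Option C: s[5]='d'->'b', delta=(2-4)*5^0 mod 251 = 249, hash=41+249 mod 251 = 39 <-- target
Option D: s[3]='c'->'e', delta=(5-3)*5^2 mod 251 = 50, hash=41+50 mod 251 = 91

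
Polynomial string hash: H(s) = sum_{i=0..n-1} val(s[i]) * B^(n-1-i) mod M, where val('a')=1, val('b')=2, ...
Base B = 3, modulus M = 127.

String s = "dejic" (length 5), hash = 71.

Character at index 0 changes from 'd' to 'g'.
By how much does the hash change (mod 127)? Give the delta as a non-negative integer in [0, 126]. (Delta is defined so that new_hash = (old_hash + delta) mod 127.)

Answer: 116

Derivation:
Delta formula: (val(new) - val(old)) * B^(n-1-k) mod M
  val('g') - val('d') = 7 - 4 = 3
  B^(n-1-k) = 3^4 mod 127 = 81
  Delta = 3 * 81 mod 127 = 116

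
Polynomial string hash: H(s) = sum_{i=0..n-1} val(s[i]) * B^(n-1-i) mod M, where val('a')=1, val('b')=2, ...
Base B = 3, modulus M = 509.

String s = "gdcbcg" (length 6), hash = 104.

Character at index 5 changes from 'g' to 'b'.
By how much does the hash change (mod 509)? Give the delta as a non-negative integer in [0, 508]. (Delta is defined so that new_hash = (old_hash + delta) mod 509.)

Answer: 504

Derivation:
Delta formula: (val(new) - val(old)) * B^(n-1-k) mod M
  val('b') - val('g') = 2 - 7 = -5
  B^(n-1-k) = 3^0 mod 509 = 1
  Delta = -5 * 1 mod 509 = 504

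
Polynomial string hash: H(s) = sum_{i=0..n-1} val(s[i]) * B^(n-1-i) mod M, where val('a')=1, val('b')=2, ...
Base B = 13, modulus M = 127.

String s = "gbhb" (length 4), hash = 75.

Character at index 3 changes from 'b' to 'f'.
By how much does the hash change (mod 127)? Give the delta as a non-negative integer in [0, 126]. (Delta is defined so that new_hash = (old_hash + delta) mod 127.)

Delta formula: (val(new) - val(old)) * B^(n-1-k) mod M
  val('f') - val('b') = 6 - 2 = 4
  B^(n-1-k) = 13^0 mod 127 = 1
  Delta = 4 * 1 mod 127 = 4

Answer: 4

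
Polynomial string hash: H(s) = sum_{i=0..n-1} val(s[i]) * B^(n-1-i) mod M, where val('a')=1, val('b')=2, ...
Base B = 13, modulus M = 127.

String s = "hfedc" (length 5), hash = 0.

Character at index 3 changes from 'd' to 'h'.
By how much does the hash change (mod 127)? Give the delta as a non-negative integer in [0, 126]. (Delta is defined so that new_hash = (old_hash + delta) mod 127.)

Answer: 52

Derivation:
Delta formula: (val(new) - val(old)) * B^(n-1-k) mod M
  val('h') - val('d') = 8 - 4 = 4
  B^(n-1-k) = 13^1 mod 127 = 13
  Delta = 4 * 13 mod 127 = 52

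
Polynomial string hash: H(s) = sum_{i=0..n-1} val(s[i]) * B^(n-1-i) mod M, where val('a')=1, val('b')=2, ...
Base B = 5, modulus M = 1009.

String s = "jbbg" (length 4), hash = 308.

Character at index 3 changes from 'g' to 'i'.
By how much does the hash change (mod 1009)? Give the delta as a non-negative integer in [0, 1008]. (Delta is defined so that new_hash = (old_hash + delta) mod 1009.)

Answer: 2

Derivation:
Delta formula: (val(new) - val(old)) * B^(n-1-k) mod M
  val('i') - val('g') = 9 - 7 = 2
  B^(n-1-k) = 5^0 mod 1009 = 1
  Delta = 2 * 1 mod 1009 = 2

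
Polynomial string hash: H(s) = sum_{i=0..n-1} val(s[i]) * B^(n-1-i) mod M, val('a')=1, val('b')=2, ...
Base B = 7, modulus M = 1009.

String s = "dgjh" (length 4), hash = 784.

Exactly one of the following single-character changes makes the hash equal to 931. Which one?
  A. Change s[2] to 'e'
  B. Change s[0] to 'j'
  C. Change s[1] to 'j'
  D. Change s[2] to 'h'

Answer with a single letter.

Option A: s[2]='j'->'e', delta=(5-10)*7^1 mod 1009 = 974, hash=784+974 mod 1009 = 749
Option B: s[0]='d'->'j', delta=(10-4)*7^3 mod 1009 = 40, hash=784+40 mod 1009 = 824
Option C: s[1]='g'->'j', delta=(10-7)*7^2 mod 1009 = 147, hash=784+147 mod 1009 = 931 <-- target
Option D: s[2]='j'->'h', delta=(8-10)*7^1 mod 1009 = 995, hash=784+995 mod 1009 = 770

Answer: C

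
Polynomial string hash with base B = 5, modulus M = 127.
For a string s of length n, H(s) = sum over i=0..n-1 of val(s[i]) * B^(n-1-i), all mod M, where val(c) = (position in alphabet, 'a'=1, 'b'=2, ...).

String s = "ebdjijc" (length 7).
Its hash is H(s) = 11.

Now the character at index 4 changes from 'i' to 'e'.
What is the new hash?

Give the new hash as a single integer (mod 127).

Answer: 38

Derivation:
val('i') = 9, val('e') = 5
Position k = 4, exponent = n-1-k = 2
B^2 mod M = 5^2 mod 127 = 25
Delta = (5 - 9) * 25 mod 127 = 27
New hash = (11 + 27) mod 127 = 38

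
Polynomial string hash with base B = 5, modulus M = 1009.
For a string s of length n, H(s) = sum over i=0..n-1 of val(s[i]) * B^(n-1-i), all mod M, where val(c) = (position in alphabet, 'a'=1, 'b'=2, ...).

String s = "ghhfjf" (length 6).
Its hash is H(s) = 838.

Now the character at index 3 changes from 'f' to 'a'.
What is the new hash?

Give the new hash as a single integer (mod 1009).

val('f') = 6, val('a') = 1
Position k = 3, exponent = n-1-k = 2
B^2 mod M = 5^2 mod 1009 = 25
Delta = (1 - 6) * 25 mod 1009 = 884
New hash = (838 + 884) mod 1009 = 713

Answer: 713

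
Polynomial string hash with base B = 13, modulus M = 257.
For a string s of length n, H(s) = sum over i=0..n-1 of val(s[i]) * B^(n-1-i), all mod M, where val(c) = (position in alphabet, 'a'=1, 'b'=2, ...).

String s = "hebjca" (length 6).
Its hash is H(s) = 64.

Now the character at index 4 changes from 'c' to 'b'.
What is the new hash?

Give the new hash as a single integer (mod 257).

val('c') = 3, val('b') = 2
Position k = 4, exponent = n-1-k = 1
B^1 mod M = 13^1 mod 257 = 13
Delta = (2 - 3) * 13 mod 257 = 244
New hash = (64 + 244) mod 257 = 51

Answer: 51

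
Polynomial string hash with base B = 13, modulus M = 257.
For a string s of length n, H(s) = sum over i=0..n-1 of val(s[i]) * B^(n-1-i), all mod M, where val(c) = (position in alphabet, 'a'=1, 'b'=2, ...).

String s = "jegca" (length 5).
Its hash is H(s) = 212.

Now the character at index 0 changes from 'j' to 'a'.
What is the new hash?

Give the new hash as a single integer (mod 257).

Answer: 163

Derivation:
val('j') = 10, val('a') = 1
Position k = 0, exponent = n-1-k = 4
B^4 mod M = 13^4 mod 257 = 34
Delta = (1 - 10) * 34 mod 257 = 208
New hash = (212 + 208) mod 257 = 163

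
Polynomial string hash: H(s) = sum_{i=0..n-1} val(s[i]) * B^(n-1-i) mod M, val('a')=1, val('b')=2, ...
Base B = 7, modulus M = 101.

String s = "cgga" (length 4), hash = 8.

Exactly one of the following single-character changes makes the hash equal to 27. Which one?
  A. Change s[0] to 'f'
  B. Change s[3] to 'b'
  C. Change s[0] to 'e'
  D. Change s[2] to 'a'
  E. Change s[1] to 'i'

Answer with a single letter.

Answer: A

Derivation:
Option A: s[0]='c'->'f', delta=(6-3)*7^3 mod 101 = 19, hash=8+19 mod 101 = 27 <-- target
Option B: s[3]='a'->'b', delta=(2-1)*7^0 mod 101 = 1, hash=8+1 mod 101 = 9
Option C: s[0]='c'->'e', delta=(5-3)*7^3 mod 101 = 80, hash=8+80 mod 101 = 88
Option D: s[2]='g'->'a', delta=(1-7)*7^1 mod 101 = 59, hash=8+59 mod 101 = 67
Option E: s[1]='g'->'i', delta=(9-7)*7^2 mod 101 = 98, hash=8+98 mod 101 = 5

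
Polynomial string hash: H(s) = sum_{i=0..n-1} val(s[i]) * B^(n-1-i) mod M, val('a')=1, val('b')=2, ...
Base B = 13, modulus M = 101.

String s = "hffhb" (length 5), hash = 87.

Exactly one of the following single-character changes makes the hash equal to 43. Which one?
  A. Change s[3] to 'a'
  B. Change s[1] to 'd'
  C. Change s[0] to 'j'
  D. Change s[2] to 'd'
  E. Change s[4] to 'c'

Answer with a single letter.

Option A: s[3]='h'->'a', delta=(1-8)*13^1 mod 101 = 10, hash=87+10 mod 101 = 97
Option B: s[1]='f'->'d', delta=(4-6)*13^3 mod 101 = 50, hash=87+50 mod 101 = 36
Option C: s[0]='h'->'j', delta=(10-8)*13^4 mod 101 = 57, hash=87+57 mod 101 = 43 <-- target
Option D: s[2]='f'->'d', delta=(4-6)*13^2 mod 101 = 66, hash=87+66 mod 101 = 52
Option E: s[4]='b'->'c', delta=(3-2)*13^0 mod 101 = 1, hash=87+1 mod 101 = 88

Answer: C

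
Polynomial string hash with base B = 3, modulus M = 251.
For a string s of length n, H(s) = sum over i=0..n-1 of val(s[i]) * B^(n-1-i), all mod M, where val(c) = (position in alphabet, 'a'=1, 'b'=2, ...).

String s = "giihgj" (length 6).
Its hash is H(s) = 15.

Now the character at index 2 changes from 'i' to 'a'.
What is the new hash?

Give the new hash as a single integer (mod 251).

val('i') = 9, val('a') = 1
Position k = 2, exponent = n-1-k = 3
B^3 mod M = 3^3 mod 251 = 27
Delta = (1 - 9) * 27 mod 251 = 35
New hash = (15 + 35) mod 251 = 50

Answer: 50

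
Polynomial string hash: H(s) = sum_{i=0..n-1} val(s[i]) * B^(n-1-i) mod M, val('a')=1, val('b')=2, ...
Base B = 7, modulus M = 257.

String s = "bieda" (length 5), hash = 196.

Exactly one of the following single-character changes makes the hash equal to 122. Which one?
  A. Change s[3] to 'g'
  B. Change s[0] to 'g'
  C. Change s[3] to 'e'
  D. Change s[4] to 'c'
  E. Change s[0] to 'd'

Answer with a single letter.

Option A: s[3]='d'->'g', delta=(7-4)*7^1 mod 257 = 21, hash=196+21 mod 257 = 217
Option B: s[0]='b'->'g', delta=(7-2)*7^4 mod 257 = 183, hash=196+183 mod 257 = 122 <-- target
Option C: s[3]='d'->'e', delta=(5-4)*7^1 mod 257 = 7, hash=196+7 mod 257 = 203
Option D: s[4]='a'->'c', delta=(3-1)*7^0 mod 257 = 2, hash=196+2 mod 257 = 198
Option E: s[0]='b'->'d', delta=(4-2)*7^4 mod 257 = 176, hash=196+176 mod 257 = 115

Answer: B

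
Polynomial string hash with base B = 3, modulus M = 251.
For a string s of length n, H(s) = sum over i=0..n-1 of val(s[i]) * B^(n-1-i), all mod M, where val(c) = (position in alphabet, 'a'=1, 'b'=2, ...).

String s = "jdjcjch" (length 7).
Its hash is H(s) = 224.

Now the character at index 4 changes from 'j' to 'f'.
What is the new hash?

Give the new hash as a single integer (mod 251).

Answer: 188

Derivation:
val('j') = 10, val('f') = 6
Position k = 4, exponent = n-1-k = 2
B^2 mod M = 3^2 mod 251 = 9
Delta = (6 - 10) * 9 mod 251 = 215
New hash = (224 + 215) mod 251 = 188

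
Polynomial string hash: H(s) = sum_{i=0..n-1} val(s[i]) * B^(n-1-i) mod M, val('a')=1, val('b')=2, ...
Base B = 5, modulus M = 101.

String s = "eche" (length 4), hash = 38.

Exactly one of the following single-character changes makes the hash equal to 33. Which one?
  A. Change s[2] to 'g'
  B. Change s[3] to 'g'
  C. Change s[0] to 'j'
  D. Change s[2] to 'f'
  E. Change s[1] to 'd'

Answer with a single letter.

Answer: A

Derivation:
Option A: s[2]='h'->'g', delta=(7-8)*5^1 mod 101 = 96, hash=38+96 mod 101 = 33 <-- target
Option B: s[3]='e'->'g', delta=(7-5)*5^0 mod 101 = 2, hash=38+2 mod 101 = 40
Option C: s[0]='e'->'j', delta=(10-5)*5^3 mod 101 = 19, hash=38+19 mod 101 = 57
Option D: s[2]='h'->'f', delta=(6-8)*5^1 mod 101 = 91, hash=38+91 mod 101 = 28
Option E: s[1]='c'->'d', delta=(4-3)*5^2 mod 101 = 25, hash=38+25 mod 101 = 63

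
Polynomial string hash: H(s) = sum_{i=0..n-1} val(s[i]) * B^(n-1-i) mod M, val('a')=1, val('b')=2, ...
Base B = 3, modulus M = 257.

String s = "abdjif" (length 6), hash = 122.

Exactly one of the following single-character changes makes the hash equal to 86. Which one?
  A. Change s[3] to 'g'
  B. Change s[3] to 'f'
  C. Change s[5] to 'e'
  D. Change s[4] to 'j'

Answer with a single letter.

Option A: s[3]='j'->'g', delta=(7-10)*3^2 mod 257 = 230, hash=122+230 mod 257 = 95
Option B: s[3]='j'->'f', delta=(6-10)*3^2 mod 257 = 221, hash=122+221 mod 257 = 86 <-- target
Option C: s[5]='f'->'e', delta=(5-6)*3^0 mod 257 = 256, hash=122+256 mod 257 = 121
Option D: s[4]='i'->'j', delta=(10-9)*3^1 mod 257 = 3, hash=122+3 mod 257 = 125

Answer: B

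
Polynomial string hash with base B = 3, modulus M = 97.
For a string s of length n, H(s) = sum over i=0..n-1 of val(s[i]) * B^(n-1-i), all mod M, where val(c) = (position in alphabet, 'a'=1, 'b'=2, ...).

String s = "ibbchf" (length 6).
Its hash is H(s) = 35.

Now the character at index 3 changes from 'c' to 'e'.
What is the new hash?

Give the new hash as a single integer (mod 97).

val('c') = 3, val('e') = 5
Position k = 3, exponent = n-1-k = 2
B^2 mod M = 3^2 mod 97 = 9
Delta = (5 - 3) * 9 mod 97 = 18
New hash = (35 + 18) mod 97 = 53

Answer: 53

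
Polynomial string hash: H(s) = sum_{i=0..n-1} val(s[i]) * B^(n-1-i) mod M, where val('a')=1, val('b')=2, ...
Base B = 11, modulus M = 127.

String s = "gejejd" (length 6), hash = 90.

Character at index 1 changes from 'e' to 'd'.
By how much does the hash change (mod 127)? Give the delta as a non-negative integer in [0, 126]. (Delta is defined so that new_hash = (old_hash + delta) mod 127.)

Delta formula: (val(new) - val(old)) * B^(n-1-k) mod M
  val('d') - val('e') = 4 - 5 = -1
  B^(n-1-k) = 11^4 mod 127 = 36
  Delta = -1 * 36 mod 127 = 91

Answer: 91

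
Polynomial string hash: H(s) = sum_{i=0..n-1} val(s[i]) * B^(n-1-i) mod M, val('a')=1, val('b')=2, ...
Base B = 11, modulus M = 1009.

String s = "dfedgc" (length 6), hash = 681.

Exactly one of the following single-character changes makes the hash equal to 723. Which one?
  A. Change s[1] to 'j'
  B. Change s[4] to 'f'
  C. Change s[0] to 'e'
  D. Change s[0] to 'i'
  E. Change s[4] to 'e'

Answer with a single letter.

Option A: s[1]='f'->'j', delta=(10-6)*11^4 mod 1009 = 42, hash=681+42 mod 1009 = 723 <-- target
Option B: s[4]='g'->'f', delta=(6-7)*11^1 mod 1009 = 998, hash=681+998 mod 1009 = 670
Option C: s[0]='d'->'e', delta=(5-4)*11^5 mod 1009 = 620, hash=681+620 mod 1009 = 292
Option D: s[0]='d'->'i', delta=(9-4)*11^5 mod 1009 = 73, hash=681+73 mod 1009 = 754
Option E: s[4]='g'->'e', delta=(5-7)*11^1 mod 1009 = 987, hash=681+987 mod 1009 = 659

Answer: A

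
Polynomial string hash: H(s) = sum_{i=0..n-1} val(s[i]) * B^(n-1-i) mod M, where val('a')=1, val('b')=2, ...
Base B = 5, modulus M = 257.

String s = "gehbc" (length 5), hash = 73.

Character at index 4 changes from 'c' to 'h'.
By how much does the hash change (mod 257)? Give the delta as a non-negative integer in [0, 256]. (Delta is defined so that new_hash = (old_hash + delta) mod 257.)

Delta formula: (val(new) - val(old)) * B^(n-1-k) mod M
  val('h') - val('c') = 8 - 3 = 5
  B^(n-1-k) = 5^0 mod 257 = 1
  Delta = 5 * 1 mod 257 = 5

Answer: 5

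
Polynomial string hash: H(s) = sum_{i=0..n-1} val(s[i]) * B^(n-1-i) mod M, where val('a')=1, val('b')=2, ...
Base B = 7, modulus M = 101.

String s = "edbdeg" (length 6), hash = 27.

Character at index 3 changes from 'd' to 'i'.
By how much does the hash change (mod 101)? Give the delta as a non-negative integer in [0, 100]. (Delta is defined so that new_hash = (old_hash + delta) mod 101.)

Delta formula: (val(new) - val(old)) * B^(n-1-k) mod M
  val('i') - val('d') = 9 - 4 = 5
  B^(n-1-k) = 7^2 mod 101 = 49
  Delta = 5 * 49 mod 101 = 43

Answer: 43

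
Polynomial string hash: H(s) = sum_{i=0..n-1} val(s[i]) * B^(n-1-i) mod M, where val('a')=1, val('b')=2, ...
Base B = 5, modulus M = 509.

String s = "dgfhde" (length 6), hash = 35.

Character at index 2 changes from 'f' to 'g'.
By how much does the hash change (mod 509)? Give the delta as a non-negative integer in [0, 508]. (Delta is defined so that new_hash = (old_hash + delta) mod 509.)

Delta formula: (val(new) - val(old)) * B^(n-1-k) mod M
  val('g') - val('f') = 7 - 6 = 1
  B^(n-1-k) = 5^3 mod 509 = 125
  Delta = 1 * 125 mod 509 = 125

Answer: 125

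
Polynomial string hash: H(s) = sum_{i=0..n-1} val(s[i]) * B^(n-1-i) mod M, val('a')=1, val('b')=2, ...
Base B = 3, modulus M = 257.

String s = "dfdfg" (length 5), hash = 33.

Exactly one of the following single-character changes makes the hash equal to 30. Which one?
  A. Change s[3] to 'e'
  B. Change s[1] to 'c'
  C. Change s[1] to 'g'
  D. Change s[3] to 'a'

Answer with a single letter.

Option A: s[3]='f'->'e', delta=(5-6)*3^1 mod 257 = 254, hash=33+254 mod 257 = 30 <-- target
Option B: s[1]='f'->'c', delta=(3-6)*3^3 mod 257 = 176, hash=33+176 mod 257 = 209
Option C: s[1]='f'->'g', delta=(7-6)*3^3 mod 257 = 27, hash=33+27 mod 257 = 60
Option D: s[3]='f'->'a', delta=(1-6)*3^1 mod 257 = 242, hash=33+242 mod 257 = 18

Answer: A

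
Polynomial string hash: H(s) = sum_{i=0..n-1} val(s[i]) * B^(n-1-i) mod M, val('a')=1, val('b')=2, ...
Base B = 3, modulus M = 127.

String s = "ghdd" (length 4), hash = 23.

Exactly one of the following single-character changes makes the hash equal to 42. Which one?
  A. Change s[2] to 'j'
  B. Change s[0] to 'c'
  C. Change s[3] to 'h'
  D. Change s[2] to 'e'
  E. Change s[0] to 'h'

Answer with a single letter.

Answer: B

Derivation:
Option A: s[2]='d'->'j', delta=(10-4)*3^1 mod 127 = 18, hash=23+18 mod 127 = 41
Option B: s[0]='g'->'c', delta=(3-7)*3^3 mod 127 = 19, hash=23+19 mod 127 = 42 <-- target
Option C: s[3]='d'->'h', delta=(8-4)*3^0 mod 127 = 4, hash=23+4 mod 127 = 27
Option D: s[2]='d'->'e', delta=(5-4)*3^1 mod 127 = 3, hash=23+3 mod 127 = 26
Option E: s[0]='g'->'h', delta=(8-7)*3^3 mod 127 = 27, hash=23+27 mod 127 = 50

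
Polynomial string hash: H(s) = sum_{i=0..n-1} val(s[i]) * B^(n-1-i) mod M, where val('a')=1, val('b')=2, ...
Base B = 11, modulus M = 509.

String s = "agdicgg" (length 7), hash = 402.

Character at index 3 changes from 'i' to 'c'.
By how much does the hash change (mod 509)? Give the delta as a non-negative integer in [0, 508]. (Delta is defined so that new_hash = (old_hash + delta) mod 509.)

Delta formula: (val(new) - val(old)) * B^(n-1-k) mod M
  val('c') - val('i') = 3 - 9 = -6
  B^(n-1-k) = 11^3 mod 509 = 313
  Delta = -6 * 313 mod 509 = 158

Answer: 158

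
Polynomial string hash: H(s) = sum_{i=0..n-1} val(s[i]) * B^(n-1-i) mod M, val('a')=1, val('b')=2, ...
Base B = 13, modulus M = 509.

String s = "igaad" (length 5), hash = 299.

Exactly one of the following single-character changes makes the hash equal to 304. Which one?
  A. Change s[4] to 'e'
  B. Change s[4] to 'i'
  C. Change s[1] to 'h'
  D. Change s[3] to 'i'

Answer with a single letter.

Option A: s[4]='d'->'e', delta=(5-4)*13^0 mod 509 = 1, hash=299+1 mod 509 = 300
Option B: s[4]='d'->'i', delta=(9-4)*13^0 mod 509 = 5, hash=299+5 mod 509 = 304 <-- target
Option C: s[1]='g'->'h', delta=(8-7)*13^3 mod 509 = 161, hash=299+161 mod 509 = 460
Option D: s[3]='a'->'i', delta=(9-1)*13^1 mod 509 = 104, hash=299+104 mod 509 = 403

Answer: B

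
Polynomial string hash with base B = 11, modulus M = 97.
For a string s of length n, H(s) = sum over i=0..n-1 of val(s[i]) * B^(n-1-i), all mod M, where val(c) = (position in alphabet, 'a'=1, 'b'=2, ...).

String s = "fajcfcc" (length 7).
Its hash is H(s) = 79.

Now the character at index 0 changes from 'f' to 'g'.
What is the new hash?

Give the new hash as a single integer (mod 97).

Answer: 32

Derivation:
val('f') = 6, val('g') = 7
Position k = 0, exponent = n-1-k = 6
B^6 mod M = 11^6 mod 97 = 50
Delta = (7 - 6) * 50 mod 97 = 50
New hash = (79 + 50) mod 97 = 32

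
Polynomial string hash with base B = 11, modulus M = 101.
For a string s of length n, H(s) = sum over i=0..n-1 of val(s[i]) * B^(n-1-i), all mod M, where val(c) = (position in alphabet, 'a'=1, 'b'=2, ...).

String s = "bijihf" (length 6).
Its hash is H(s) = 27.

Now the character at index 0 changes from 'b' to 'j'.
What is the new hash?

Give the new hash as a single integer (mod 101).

Answer: 79

Derivation:
val('b') = 2, val('j') = 10
Position k = 0, exponent = n-1-k = 5
B^5 mod M = 11^5 mod 101 = 57
Delta = (10 - 2) * 57 mod 101 = 52
New hash = (27 + 52) mod 101 = 79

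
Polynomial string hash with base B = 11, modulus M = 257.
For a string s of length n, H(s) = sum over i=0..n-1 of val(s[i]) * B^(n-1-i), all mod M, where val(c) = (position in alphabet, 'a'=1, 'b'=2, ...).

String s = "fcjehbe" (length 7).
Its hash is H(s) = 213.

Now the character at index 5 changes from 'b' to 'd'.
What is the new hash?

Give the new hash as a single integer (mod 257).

val('b') = 2, val('d') = 4
Position k = 5, exponent = n-1-k = 1
B^1 mod M = 11^1 mod 257 = 11
Delta = (4 - 2) * 11 mod 257 = 22
New hash = (213 + 22) mod 257 = 235

Answer: 235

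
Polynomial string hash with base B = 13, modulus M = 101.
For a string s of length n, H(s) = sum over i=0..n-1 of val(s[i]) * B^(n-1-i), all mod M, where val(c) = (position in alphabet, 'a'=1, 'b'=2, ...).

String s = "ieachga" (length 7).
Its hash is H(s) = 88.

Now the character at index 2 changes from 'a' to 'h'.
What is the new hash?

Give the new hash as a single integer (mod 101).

Answer: 35

Derivation:
val('a') = 1, val('h') = 8
Position k = 2, exponent = n-1-k = 4
B^4 mod M = 13^4 mod 101 = 79
Delta = (8 - 1) * 79 mod 101 = 48
New hash = (88 + 48) mod 101 = 35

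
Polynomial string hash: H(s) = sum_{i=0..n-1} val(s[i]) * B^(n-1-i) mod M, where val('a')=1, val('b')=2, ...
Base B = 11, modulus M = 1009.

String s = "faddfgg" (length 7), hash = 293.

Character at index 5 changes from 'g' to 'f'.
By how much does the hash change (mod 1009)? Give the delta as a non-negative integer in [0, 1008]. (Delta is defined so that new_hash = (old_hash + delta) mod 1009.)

Delta formula: (val(new) - val(old)) * B^(n-1-k) mod M
  val('f') - val('g') = 6 - 7 = -1
  B^(n-1-k) = 11^1 mod 1009 = 11
  Delta = -1 * 11 mod 1009 = 998

Answer: 998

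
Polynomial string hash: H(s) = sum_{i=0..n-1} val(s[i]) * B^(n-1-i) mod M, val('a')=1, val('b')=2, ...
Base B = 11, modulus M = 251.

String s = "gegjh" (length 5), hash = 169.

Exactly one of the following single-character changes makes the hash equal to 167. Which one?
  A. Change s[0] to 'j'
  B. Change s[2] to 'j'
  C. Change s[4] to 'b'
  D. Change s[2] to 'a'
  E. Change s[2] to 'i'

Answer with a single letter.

Option A: s[0]='g'->'j', delta=(10-7)*11^4 mod 251 = 249, hash=169+249 mod 251 = 167 <-- target
Option B: s[2]='g'->'j', delta=(10-7)*11^2 mod 251 = 112, hash=169+112 mod 251 = 30
Option C: s[4]='h'->'b', delta=(2-8)*11^0 mod 251 = 245, hash=169+245 mod 251 = 163
Option D: s[2]='g'->'a', delta=(1-7)*11^2 mod 251 = 27, hash=169+27 mod 251 = 196
Option E: s[2]='g'->'i', delta=(9-7)*11^2 mod 251 = 242, hash=169+242 mod 251 = 160

Answer: A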